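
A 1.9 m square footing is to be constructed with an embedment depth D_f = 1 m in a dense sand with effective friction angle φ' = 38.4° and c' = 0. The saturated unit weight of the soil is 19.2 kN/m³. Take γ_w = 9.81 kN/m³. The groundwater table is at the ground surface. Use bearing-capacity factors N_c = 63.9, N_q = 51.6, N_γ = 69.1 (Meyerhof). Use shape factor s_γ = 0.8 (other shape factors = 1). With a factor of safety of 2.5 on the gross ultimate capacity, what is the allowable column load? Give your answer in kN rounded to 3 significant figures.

P_all ≈ 1410 kN

Water table at ground surface, so effective unit weight γ' = 19.2 − 9.81 = 9.39 kN/m³ is used throughout; overburden q = 9.39 × 1 = 9.39 kPa; the same γ' applies in the ½γBN_γ term.
Surcharge term q·N_q = 9.39 × 51.6 = 484.52 kPa; self-weight term 0.5·γ·B·N_γ·s_γ = 0.5 × 9.39 × 1.9 × 69.1 × 0.8 = 493.13 kPa.
q_ult = 484.52 + 493.13 = 977.65 kPa.
Gross allowable pressure q_all = 977.65 / 2.5 = 391.06 kPa.
Footing area = 3.61 m², so allowable column load = 391.06 × 3.61 = 1411.7 kN.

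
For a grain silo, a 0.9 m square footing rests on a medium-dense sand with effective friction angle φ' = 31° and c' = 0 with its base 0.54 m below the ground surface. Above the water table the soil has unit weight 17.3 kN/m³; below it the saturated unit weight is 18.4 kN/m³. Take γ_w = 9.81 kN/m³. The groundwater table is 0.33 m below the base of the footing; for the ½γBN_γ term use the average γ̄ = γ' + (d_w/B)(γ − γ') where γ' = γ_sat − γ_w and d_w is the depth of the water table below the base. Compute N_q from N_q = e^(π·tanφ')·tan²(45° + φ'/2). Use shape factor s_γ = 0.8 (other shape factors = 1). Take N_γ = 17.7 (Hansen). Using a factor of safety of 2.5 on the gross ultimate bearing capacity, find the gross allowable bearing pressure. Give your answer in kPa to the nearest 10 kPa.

q_all ≈ 110 kPa

N_q = e^(π·tan31°)·tan²(60.5°) = 20.63.
Effective surcharge at the founding depth q = γ·D_f = 17.3 × 0.54 = 9.342 kPa.
With d_w = 0.33 m < B, γ̄ = 8.59 + (0.33/0.9) × (17.3 − 8.59) = 11.784 kN/m³.
q_ult = q·N_q + 0.5·γ·B·N_γ·s_γ
     = 9.342 × 20.631 + 0.5 × 11.784 × 0.9 × 17.7 × 0.8
     = 192.73 + 75.086 = 267.82 kPa.
q_all = 267.82 / 2.5 = 107.13 kPa.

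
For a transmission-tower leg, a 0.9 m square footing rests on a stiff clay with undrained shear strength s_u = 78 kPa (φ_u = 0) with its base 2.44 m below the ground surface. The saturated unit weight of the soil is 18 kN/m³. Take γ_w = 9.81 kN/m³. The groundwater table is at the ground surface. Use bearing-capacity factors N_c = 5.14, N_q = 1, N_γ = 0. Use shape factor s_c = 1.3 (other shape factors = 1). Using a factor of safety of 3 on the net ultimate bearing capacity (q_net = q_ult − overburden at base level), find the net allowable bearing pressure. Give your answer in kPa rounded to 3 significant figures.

q_all(net) ≈ 174 kPa

Water table at ground surface, so effective unit weight γ' = 18 − 9.81 = 8.19 kN/m³ is used throughout; overburden q = 8.19 × 2.44 = 19.984 kPa.
Cohesion term c·N_c·s_c = 78 × 5.14 × 1.3 = 521.2 kPa; surcharge term q·N_q = 19.984 × 1 = 19.984 kPa.
q_ult = 521.2 + 19.984 = 541.18 kPa.
q_net = 541.18 − 19.984 = 521.2 kPa.
q_all(net) = 521.2 / 3 = 173.73 kPa.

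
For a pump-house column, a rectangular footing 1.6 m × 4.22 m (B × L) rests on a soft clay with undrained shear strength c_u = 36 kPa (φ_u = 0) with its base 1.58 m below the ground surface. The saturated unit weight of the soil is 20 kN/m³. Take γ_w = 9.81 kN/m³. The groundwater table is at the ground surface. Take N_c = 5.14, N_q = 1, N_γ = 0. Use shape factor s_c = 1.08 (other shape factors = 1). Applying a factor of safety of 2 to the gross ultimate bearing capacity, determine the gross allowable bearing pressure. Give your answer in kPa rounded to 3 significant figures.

Water table at ground surface, so effective unit weight γ' = 20 − 9.81 = 10.19 kN/m³ is used throughout; overburden q = 10.19 × 1.58 = 16.1 kPa.
Cohesion term c·N_c·s_c = 36 × 5.14 × 1.08 = 199.84 kPa; surcharge term q·N_q = 16.1 × 1 = 16.1 kPa.
q_ult = 199.84 + 16.1 = 215.94 kPa.
q_all = q_ult / FS = 215.94 / 2 = 107.97 kPa.

q_all ≈ 108 kPa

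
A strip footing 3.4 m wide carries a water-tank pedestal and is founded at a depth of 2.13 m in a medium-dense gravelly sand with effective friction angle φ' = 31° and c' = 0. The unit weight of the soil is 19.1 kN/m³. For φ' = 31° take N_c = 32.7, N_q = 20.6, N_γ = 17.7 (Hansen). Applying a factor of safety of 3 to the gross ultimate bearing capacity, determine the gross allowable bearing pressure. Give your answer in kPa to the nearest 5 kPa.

q_all ≈ 470 kPa

Overburden at base level: q = 19.1 × 2.13 = 40.683 kPa.
Surcharge term q·N_q = 40.683 × 20.6 = 838.07 kPa; self-weight term 0.5·γ·B·N_γ = 0.5 × 19.1 × 3.4 × 17.7 = 574.72 kPa.
q_ult = 838.07 + 574.72 = 1412.8 kPa.
q_all = q_ult / FS = 1412.8 / 3 = 470.93 kPa.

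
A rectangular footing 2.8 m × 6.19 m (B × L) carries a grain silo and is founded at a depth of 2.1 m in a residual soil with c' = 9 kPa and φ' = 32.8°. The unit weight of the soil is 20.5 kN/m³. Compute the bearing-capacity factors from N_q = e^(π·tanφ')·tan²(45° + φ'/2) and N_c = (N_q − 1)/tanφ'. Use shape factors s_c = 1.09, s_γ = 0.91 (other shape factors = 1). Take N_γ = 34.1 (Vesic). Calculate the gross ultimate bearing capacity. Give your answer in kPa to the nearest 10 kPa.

tan32.8° = 0.6445, so N_q = e^(π×0.6445)·tan²(61.4°) = 7.573 × 3.364 = 25.48.
N_c = (25.48 − 1)/tan32.8° = 37.98.
q = γ·D_f = 20.5 × 2.1 = 43.05 kPa.
c·N_c·s_c = 9 × 37.98 × 1.09 = 372.59 kPa
q·N_q = 43.05 × 25.477 = 1096.8 kPa
0.5·γ·B·N_γ·s_γ = 0.5 × 20.5 × 2.8 × 34.1 × 0.91 = 890.59 kPa
q_ult = 372.59 + 1096.8 + 890.59 = 2359.9 kPa.

q_ult ≈ 2360 kPa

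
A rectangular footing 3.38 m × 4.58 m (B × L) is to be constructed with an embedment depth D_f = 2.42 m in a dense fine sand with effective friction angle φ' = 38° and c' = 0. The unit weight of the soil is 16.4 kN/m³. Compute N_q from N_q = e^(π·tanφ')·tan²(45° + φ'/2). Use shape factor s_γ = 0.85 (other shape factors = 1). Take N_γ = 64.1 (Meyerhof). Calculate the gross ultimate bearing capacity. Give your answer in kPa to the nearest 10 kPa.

tan38° = 0.7813, so N_q = e^(π×0.7813)·tan²(64°) = 11.64 × 4.204 = 48.93.
q = γ·D_f = 16.4 × 2.42 = 39.688 kPa.
q·N_q = 39.688 × 48.933 = 1942.1 kPa
0.5·γ·B·N_γ·s_γ = 0.5 × 16.4 × 3.38 × 64.1 × 0.85 = 1510.1 kPa
q_ult = 1942.1 + 1510.1 = 3452.2 kPa.

q_ult ≈ 3450 kPa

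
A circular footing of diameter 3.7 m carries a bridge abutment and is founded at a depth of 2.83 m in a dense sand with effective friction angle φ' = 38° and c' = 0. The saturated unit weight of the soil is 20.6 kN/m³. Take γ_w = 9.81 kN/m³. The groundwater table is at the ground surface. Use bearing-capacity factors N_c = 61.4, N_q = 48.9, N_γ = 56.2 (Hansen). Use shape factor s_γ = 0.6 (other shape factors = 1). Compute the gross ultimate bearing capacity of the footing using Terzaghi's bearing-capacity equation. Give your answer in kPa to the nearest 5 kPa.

q_ult ≈ 2165 kPa

γ' = 20.6 − 9.81 = 10.79 kN/m³ (submerged throughout). q = 10.79 × 2.83 = 30.536 kPa; the same γ' applies in the ½γBN_γ term.
q·N_q = 30.536 × 48.9 = 1493.2 kPa
0.5·γ·B·N_γ·s_γ = 0.5 × 10.79 × 3.7 × 56.2 × 0.6 = 673.1 kPa
q_ult = 1493.2 + 673.1 = 2166.3 kPa.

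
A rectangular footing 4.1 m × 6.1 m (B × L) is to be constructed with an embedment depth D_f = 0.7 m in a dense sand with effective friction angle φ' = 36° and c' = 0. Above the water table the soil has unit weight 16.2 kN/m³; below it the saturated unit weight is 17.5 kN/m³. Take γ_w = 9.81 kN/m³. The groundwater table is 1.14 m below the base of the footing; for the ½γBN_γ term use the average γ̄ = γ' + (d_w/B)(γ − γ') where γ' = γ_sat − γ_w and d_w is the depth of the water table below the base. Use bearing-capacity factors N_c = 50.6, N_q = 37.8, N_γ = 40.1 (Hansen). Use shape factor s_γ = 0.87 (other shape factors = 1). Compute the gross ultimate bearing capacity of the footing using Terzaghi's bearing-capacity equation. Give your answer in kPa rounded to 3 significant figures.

q_ult ≈ 1150 kPa

Effective surcharge at the founding depth q = γ·D_f = 16.2 × 0.7 = 11.34 kPa.
With d_w = 1.14 m < B, γ̄ = 7.69 + (1.14/4.1) × (16.2 − 7.69) = 10.056 kN/m³.
q_ult = q·N_q + 0.5·γ·B·N_γ·s_γ
     = 11.34 × 37.8 + 0.5 × 10.056 × 4.1 × 40.1 × 0.87
     = 428.65 + 719.2 = 1147.9 kPa.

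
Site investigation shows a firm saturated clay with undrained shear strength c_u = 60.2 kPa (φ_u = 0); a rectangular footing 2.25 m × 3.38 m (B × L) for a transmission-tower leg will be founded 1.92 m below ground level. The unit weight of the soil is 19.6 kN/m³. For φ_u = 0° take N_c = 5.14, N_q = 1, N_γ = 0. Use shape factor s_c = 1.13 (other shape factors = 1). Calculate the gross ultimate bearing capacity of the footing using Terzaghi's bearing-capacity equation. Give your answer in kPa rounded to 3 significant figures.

Overburden at base level: q = 19.6 × 1.92 = 37.632 kPa.
Cohesion term c·N_c·s_c = 60.2 × 5.14 × 1.13 = 349.65 kPa; surcharge term q·N_q = 37.632 × 1 = 37.632 kPa.
q_ult = 349.65 + 37.632 = 387.29 kPa.

q_ult ≈ 387 kPa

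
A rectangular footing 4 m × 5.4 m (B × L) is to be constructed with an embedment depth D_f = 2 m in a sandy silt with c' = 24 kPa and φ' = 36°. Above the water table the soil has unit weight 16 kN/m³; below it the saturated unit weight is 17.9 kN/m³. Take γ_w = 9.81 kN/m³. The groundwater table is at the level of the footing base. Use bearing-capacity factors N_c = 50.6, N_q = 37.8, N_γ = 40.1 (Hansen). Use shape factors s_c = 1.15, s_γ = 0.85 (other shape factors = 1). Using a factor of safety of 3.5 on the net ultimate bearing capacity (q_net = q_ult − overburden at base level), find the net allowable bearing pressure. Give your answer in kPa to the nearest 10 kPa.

q_all(net) ≈ 890 kPa

Overburden at base level: q = 16 × 2 = 32 kPa.
Below the base the soil is submerged, so the ½γBN_γ term uses γ' = 17.9 − 9.81 = 8.09 kN/m³.
Cohesion term c·N_c·s_c = 24 × 50.6 × 1.15 = 1396.6 kPa; surcharge term q·N_q = 32 × 37.8 = 1209.6 kPa; self-weight term 0.5·γ·B·N_γ·s_γ = 0.5 × 8.09 × 4 × 40.1 × 0.85 = 551.5 kPa.
q_ult = 1396.6 + 1209.6 + 551.5 = 3157.7 kPa.
q_net = 3157.7 − 32 = 3125.7 kPa.
q_all(net) = 3125.7 / 3.5 = 893.04 kPa.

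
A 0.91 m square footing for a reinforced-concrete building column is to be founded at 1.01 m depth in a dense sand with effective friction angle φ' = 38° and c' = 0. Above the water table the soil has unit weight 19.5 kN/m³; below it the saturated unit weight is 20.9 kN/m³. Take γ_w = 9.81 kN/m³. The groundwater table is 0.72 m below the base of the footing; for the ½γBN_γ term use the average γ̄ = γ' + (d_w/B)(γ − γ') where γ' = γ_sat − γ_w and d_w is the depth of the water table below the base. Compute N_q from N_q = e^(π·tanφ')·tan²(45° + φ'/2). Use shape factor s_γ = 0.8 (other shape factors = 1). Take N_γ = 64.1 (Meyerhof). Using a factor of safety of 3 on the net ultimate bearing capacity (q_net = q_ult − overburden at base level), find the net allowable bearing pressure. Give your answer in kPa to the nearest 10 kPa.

N_q = e^(π·tan38°)·tan²(64°) = 48.93.
Effective surcharge at the founding depth q = γ·D_f = 19.5 × 1.01 = 19.695 kPa.
With d_w = 0.72 m < B, γ̄ = 11.09 + (0.72/0.91) × (19.5 − 11.09) = 17.744 kN/m³.
q_ult = q·N_q + 0.5·γ·B·N_γ·s_γ
     = 19.695 × 48.933 + 0.5 × 17.744 × 0.91 × 64.1 × 0.8
     = 963.74 + 414.01 = 1377.8 kPa.
q_net = 1377.8 − 19.695 = 1358.1 kPa.
q_all(net) = 1358.1 / 3 = 452.69 kPa.

q_all(net) ≈ 450 kPa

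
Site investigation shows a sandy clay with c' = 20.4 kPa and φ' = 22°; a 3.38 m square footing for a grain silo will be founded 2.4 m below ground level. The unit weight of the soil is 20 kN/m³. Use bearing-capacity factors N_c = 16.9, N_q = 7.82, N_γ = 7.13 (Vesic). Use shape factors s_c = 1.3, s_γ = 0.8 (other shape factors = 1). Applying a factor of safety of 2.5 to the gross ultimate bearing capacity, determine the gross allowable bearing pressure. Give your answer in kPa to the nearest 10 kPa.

Effective surcharge at the founding depth q = γ·D_f = 20 × 2.4 = 48 kPa.
q_ult = c·N_c·s_c + q·N_q + 0.5·γ·B·N_γ·s_γ
     = 20.4 × 16.9 × 1.3 + 48 × 7.82 + 0.5 × 20 × 3.38 × 7.13 × 0.8
     = 448.19 + 375.36 + 192.8 = 1016.3 kPa.
q_all = q_ult / FS = 1016.3 / 2.5 = 406.54 kPa.

q_all ≈ 410 kPa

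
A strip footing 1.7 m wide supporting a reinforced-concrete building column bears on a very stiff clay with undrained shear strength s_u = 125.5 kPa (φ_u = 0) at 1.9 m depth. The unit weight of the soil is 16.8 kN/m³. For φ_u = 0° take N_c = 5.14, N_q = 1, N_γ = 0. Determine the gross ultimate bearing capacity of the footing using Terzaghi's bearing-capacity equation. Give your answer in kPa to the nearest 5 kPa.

q = γ·D_f = 16.8 × 1.9 = 31.92 kPa.
c·N_c = 125.5 × 5.14 = 645.07 kPa
q·N_q = 31.92 × 1 = 31.92 kPa
q_ult = 645.07 + 31.92 = 676.99 kPa.

q_ult ≈ 675 kPa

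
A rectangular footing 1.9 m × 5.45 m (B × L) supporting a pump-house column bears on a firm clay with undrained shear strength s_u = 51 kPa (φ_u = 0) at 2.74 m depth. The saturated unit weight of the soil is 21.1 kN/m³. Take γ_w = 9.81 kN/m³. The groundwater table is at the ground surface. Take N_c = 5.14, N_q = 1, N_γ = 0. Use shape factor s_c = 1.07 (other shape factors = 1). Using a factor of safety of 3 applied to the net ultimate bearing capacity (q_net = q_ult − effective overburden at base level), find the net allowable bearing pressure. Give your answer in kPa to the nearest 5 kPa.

q_all(net) ≈ 95 kPa

Water table at ground surface, so effective unit weight γ' = 21.1 − 9.81 = 11.29 kN/m³ is used throughout; overburden q = 11.29 × 2.74 = 30.935 kPa.
Cohesion term c·N_c·s_c = 51 × 5.14 × 1.07 = 280.49 kPa; surcharge term q·N_q = 30.935 × 1 = 30.935 kPa.
q_ult = 280.49 + 30.935 = 311.42 kPa.
Net ultimate: q_net = 311.42 − 30.935 = 280.49 kPa.
q_all(net) = 280.49 / 3 = 93.497 kPa.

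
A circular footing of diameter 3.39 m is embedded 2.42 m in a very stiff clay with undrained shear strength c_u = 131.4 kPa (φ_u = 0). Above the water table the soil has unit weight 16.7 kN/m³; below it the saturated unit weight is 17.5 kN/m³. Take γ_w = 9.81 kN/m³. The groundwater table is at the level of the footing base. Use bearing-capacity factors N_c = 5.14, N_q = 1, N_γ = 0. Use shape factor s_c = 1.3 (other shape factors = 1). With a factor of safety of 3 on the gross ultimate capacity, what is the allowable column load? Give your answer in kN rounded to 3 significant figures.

P_all ≈ 2760 kN

Effective surcharge at the founding depth q = γ·D_f = 16.7 × 2.42 = 40.414 kPa.
q_ult = c·N_c·s_c + q·N_q
     = 131.4 × 5.14 × 1.3 + 40.414 × 1
     = 878.01 + 40.414 = 918.43 kPa.
Gross allowable pressure q_all = 918.43 / 3 = 306.14 kPa.
Footing area = 9.0259 m², so allowable column load = 306.14 × 9.0259 = 2763.2 kN.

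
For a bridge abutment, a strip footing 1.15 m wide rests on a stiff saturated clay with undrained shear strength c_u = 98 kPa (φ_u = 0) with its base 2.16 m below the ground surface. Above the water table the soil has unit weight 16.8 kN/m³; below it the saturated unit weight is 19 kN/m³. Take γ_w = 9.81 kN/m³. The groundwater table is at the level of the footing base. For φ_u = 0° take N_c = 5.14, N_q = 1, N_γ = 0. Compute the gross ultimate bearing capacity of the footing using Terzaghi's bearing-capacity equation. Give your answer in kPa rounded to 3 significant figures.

q = γ·D_f = 16.8 × 2.16 = 36.288 kPa.
c·N_c = 98 × 5.14 = 503.72 kPa
q·N_q = 36.288 × 1 = 36.288 kPa
q_ult = 503.72 + 36.288 = 540.01 kPa.

q_ult ≈ 540 kPa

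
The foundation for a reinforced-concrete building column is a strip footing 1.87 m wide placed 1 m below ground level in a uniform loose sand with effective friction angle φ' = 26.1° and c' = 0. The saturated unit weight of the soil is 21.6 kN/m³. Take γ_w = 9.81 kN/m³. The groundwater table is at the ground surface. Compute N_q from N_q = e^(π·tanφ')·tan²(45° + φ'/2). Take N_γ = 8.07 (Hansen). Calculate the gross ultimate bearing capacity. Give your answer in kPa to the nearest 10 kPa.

q_ult ≈ 230 kPa

tan26.1° = 0.4899, so N_q = e^(π×0.4899)·tan²(58.05°) = 4.66 × 2.571 = 11.98.
With the water table at the surface the whole profile is submerged: γ' = 21.6 − 9.81 = 11.79 kN/m³, so q = γ'·D_f = 11.79 kPa; the same γ' applies in the ½γBN_γ term.
q_ult = q·N_q + 0.5·γ·B·N_γ
     = 11.79 × 11.981 + 0.5 × 11.79 × 1.87 × 8.07
     = 141.26 + 88.961 = 230.22 kPa.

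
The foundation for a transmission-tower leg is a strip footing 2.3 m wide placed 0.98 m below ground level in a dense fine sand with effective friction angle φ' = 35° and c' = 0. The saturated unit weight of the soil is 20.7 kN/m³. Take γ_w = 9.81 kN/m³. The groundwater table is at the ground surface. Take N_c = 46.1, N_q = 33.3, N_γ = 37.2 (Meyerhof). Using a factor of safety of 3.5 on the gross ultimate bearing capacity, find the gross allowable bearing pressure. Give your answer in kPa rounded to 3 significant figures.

q_all ≈ 235 kPa

γ' = 20.7 − 9.81 = 10.89 kN/m³ (submerged throughout). q = 10.89 × 0.98 = 10.672 kPa; the same γ' applies in the ½γBN_γ term.
q·N_q = 10.672 × 33.3 = 355.38 kPa
0.5·γ·B·N_γ = 0.5 × 10.89 × 2.3 × 37.2 = 465.87 kPa
q_ult = 355.38 + 465.87 = 821.26 kPa.
q_all = 821.26 / 3.5 = 234.65 kPa.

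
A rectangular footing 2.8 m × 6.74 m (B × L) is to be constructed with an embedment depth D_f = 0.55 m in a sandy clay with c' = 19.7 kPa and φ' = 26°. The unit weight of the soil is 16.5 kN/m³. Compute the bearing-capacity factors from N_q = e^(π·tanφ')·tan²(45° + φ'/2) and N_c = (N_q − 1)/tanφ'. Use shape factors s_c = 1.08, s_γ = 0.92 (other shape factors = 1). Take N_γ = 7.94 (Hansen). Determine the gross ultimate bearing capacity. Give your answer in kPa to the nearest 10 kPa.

q_ult ≈ 750 kPa

tan26° = 0.4877, so N_q = e^(π×0.4877)·tan²(58°) = 4.629 × 2.561 = 11.85.
N_c = (11.85 − 1)/tan26° = 22.25.
Effective surcharge at the founding depth q = γ·D_f = 16.5 × 0.55 = 9.075 kPa.
q_ult = c·N_c·s_c + q·N_q + 0.5·γ·B·N_γ·s_γ
     = 19.7 × 22.254 × 1.08 + 9.075 × 11.854 + 0.5 × 16.5 × 2.8 × 7.94 × 0.92
     = 473.48 + 107.58 + 168.74 = 749.8 kPa.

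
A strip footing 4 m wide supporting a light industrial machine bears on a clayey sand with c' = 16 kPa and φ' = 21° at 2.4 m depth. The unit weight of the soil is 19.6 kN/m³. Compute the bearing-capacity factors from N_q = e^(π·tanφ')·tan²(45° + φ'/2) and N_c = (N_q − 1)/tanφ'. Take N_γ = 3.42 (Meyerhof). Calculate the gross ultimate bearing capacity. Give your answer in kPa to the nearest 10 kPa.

q_ult ≈ 720 kPa

tan21° = 0.3839, so N_q = e^(π×0.3839)·tan²(55.5°) = 3.34 × 2.117 = 7.07.
N_c = (7.07 − 1)/tan21° = 15.81.
Effective surcharge at the founding depth q = γ·D_f = 19.6 × 2.4 = 47.04 kPa.
q_ult = c·N_c + q·N_q + 0.5·γ·B·N_γ
     = 16 × 15.815 + 47.04 × 7.0708 + 0.5 × 19.6 × 4 × 3.42
     = 253.04 + 332.61 + 134.06 = 719.71 kPa.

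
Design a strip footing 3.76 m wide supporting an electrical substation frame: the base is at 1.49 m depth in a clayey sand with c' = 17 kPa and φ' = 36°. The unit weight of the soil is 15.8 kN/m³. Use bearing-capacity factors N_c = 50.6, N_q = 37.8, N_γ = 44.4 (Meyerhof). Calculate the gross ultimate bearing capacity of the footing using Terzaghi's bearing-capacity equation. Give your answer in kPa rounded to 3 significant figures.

Overburden at base level: q = 15.8 × 1.49 = 23.542 kPa.
Cohesion term c·N_c = 17 × 50.6 = 860.2 kPa; surcharge term q·N_q = 23.542 × 37.8 = 889.89 kPa; self-weight term 0.5·γ·B·N_γ = 0.5 × 15.8 × 3.76 × 44.4 = 1318.9 kPa.
q_ult = 860.2 + 889.89 + 1318.9 = 3068.9 kPa.

q_ult ≈ 3070 kPa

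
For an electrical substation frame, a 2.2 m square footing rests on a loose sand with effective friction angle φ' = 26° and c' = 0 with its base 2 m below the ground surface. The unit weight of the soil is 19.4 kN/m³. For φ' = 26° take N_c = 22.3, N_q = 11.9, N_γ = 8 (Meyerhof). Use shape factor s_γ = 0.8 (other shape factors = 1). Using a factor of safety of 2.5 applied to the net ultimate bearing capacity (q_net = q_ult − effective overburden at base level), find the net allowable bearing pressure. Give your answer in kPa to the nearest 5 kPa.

q = γ·D_f = 19.4 × 2 = 38.8 kPa.
q·N_q = 38.8 × 11.9 = 461.72 kPa
0.5·γ·B·N_γ·s_γ = 0.5 × 19.4 × 2.2 × 8 × 0.8 = 136.58 kPa
q_ult = 461.72 + 136.58 = 598.3 kPa.
Net ultimate: q_net = 598.3 − 38.8 = 559.5 kPa.
q_all(net) = 559.5 / 2.5 = 223.8 kPa.

q_all(net) ≈ 225 kPa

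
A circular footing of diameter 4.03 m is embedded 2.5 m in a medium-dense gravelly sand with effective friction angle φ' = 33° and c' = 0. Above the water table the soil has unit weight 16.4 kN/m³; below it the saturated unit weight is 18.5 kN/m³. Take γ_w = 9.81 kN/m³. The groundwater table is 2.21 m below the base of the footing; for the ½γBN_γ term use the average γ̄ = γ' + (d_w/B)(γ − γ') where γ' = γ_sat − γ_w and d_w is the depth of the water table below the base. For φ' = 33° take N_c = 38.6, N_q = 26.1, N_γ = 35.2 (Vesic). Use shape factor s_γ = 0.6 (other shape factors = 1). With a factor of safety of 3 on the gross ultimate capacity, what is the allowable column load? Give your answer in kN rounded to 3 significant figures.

q = γ·D_f = 16.4 × 2.5 = 41 kPa.
γ' = 8.69 kN/m³; averaging over the depth B below the base, γ̄ = γ' + (d_w/B)(γ − γ') = 12.918 kN/m³.
q·N_q = 41 × 26.1 = 1070.1 kPa
0.5·γ·B·N_γ·s_γ = 0.5 × 12.918 × 4.03 × 35.2 × 0.6 = 549.75 kPa
q_ult = 1070.1 + 549.75 = 1619.9 kPa.
Gross allowable pressure q_all = 1619.9 / 3 = 539.95 kPa.
Footing area = 12.7556 m², so allowable column load = 539.95 × 12.7556 = 6887.4 kN.

P_all ≈ 6890 kN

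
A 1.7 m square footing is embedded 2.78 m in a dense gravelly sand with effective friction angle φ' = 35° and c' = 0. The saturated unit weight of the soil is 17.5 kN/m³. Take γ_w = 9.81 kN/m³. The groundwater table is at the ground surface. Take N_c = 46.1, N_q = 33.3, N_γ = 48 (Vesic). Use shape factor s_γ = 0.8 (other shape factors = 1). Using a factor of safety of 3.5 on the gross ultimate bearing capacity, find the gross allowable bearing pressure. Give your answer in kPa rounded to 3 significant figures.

Water table at ground surface, so effective unit weight γ' = 17.5 − 9.81 = 7.69 kN/m³ is used throughout; overburden q = 7.69 × 2.78 = 21.378 kPa; the same γ' applies in the ½γBN_γ term.
Surcharge term q·N_q = 21.378 × 33.3 = 711.89 kPa; self-weight term 0.5·γ·B·N_γ·s_γ = 0.5 × 7.69 × 1.7 × 48 × 0.8 = 251 kPa.
q_ult = 711.89 + 251 = 962.9 kPa.
q_all = 962.9 / 3.5 = 275.11 kPa.

q_all ≈ 275 kPa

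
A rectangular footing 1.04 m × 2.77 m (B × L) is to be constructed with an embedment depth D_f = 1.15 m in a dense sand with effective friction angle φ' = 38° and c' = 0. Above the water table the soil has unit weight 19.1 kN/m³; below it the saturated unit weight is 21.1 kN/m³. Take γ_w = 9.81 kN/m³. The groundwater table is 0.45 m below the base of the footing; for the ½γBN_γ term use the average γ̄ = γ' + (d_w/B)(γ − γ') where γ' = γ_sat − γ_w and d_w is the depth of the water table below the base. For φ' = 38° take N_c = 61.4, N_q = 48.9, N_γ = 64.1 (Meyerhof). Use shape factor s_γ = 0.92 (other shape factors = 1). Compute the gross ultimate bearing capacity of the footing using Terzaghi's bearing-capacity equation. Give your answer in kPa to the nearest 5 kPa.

q_ult ≈ 1525 kPa

Overburden at base level: q = 19.1 × 1.15 = 21.965 kPa.
The water table is 0.45 m below the base (< B = 1.04 m), so the ½γBN_γ term uses γ̄ = γ' + (d_w/B)(γ − γ') = 11.29 + (0.45/1.04)(19.1 − 11.29) = 14.669 kN/m³.
Surcharge term q·N_q = 21.965 × 48.9 = 1074.1 kPa; self-weight term 0.5·γ·B·N_γ·s_γ = 0.5 × 14.669 × 1.04 × 64.1 × 0.92 = 449.84 kPa.
q_ult = 1074.1 + 449.84 = 1523.9 kPa.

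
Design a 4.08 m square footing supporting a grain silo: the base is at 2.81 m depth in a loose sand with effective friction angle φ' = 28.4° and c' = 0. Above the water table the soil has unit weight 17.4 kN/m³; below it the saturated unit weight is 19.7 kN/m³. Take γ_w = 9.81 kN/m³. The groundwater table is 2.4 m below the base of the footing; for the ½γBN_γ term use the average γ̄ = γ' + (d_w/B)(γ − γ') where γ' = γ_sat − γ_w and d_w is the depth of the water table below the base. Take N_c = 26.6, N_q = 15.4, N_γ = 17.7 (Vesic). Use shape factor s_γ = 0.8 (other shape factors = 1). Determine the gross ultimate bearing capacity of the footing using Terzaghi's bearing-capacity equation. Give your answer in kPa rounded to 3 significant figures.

q_ult ≈ 1170 kPa

Overburden at base level: q = 17.4 × 2.81 = 48.894 kPa.
The water table is 2.4 m below the base (< B = 4.08 m), so the ½γBN_γ term uses γ̄ = γ' + (d_w/B)(γ − γ') = 9.89 + (2.4/4.08)(17.4 − 9.89) = 14.308 kN/m³.
Surcharge term q·N_q = 48.894 × 15.4 = 752.97 kPa; self-weight term 0.5·γ·B·N_γ·s_γ = 0.5 × 14.308 × 4.08 × 17.7 × 0.8 = 413.3 kPa.
q_ult = 752.97 + 413.3 = 1166.3 kPa.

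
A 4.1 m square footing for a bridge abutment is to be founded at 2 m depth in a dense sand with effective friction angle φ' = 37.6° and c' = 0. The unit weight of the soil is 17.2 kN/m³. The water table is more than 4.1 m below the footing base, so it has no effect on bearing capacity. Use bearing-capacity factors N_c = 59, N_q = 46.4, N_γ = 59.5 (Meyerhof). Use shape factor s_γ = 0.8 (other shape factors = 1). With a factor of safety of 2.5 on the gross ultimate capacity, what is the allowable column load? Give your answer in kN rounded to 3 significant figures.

Effective surcharge at the founding depth q = γ·D_f = 17.2 × 2 = 34.4 kPa.
q_ult = q·N_q + 0.5·γ·B·N_γ·s_γ
     = 34.4 × 46.4 + 0.5 × 17.2 × 4.1 × 59.5 × 0.8
     = 1596.2 + 1678.4 = 3274.5 kPa.
Gross allowable pressure q_all = 3274.5 / 2.5 = 1309.8 kPa.
Footing area = 16.81 m², so allowable column load = 1309.8 × 16.81 = 22018 kN.

P_all ≈ 22000 kN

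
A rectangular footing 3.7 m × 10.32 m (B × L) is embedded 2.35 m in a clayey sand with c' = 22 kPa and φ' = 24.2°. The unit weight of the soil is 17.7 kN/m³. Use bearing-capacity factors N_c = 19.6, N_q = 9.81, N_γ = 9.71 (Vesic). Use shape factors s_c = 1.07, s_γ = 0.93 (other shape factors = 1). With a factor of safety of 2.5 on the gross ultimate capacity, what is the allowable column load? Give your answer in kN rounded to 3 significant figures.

P_all ≈ 17800 kN

q = γ·D_f = 17.7 × 2.35 = 41.595 kPa.
c·N_c·s_c = 22 × 19.6 × 1.07 = 461.38 kPa
q·N_q = 41.595 × 9.81 = 408.05 kPa
0.5·γ·B·N_γ·s_γ = 0.5 × 17.7 × 3.7 × 9.71 × 0.93 = 295.7 kPa
q_ult = 461.38 + 408.05 + 295.7 = 1165.1 kPa.
Gross allowable pressure q_all = 1165.1 / 2.5 = 466.05 kPa.
Footing area = 38.184 m², so allowable column load = 466.05 × 38.184 = 17796 kN.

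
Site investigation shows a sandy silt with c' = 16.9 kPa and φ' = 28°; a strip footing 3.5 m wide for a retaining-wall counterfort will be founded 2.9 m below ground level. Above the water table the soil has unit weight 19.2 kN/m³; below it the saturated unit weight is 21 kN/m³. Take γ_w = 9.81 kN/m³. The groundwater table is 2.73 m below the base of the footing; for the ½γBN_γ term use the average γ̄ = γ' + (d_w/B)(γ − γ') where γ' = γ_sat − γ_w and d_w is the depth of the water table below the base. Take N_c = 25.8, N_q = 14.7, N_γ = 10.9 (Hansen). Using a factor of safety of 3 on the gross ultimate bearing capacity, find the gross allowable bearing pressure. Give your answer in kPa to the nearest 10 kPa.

q = γ·D_f = 19.2 × 2.9 = 55.68 kPa.
γ' = 11.19 kN/m³; averaging over the depth B below the base, γ̄ = γ' + (d_w/B)(γ − γ') = 17.438 kN/m³.
c·N_c = 16.9 × 25.8 = 436.02 kPa
q·N_q = 55.68 × 14.7 = 818.5 kPa
0.5·γ·B·N_γ = 0.5 × 17.438 × 3.5 × 10.9 = 332.63 kPa
q_ult = 436.02 + 818.5 + 332.63 = 1587.1 kPa.
q_all = 1587.1 / 3 = 529.05 kPa.

q_all ≈ 530 kPa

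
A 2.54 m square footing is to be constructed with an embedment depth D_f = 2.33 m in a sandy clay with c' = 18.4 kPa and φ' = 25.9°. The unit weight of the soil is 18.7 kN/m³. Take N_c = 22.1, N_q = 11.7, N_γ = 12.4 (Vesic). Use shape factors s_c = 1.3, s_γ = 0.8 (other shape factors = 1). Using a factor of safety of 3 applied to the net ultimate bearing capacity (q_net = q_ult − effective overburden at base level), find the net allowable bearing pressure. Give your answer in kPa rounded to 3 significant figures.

q_all(net) ≈ 410 kPa

Overburden at base level: q = 18.7 × 2.33 = 43.571 kPa.
Cohesion term c·N_c·s_c = 18.4 × 22.1 × 1.3 = 528.63 kPa; surcharge term q·N_q = 43.571 × 11.7 = 509.78 kPa; self-weight term 0.5·γ·B·N_γ·s_γ = 0.5 × 18.7 × 2.54 × 12.4 × 0.8 = 235.59 kPa.
q_ult = 528.63 + 509.78 + 235.59 = 1274 kPa.
Net ultimate: q_net = 1274 − 43.571 = 1230.4 kPa.
q_all(net) = 1230.4 / 3 = 410.14 kPa.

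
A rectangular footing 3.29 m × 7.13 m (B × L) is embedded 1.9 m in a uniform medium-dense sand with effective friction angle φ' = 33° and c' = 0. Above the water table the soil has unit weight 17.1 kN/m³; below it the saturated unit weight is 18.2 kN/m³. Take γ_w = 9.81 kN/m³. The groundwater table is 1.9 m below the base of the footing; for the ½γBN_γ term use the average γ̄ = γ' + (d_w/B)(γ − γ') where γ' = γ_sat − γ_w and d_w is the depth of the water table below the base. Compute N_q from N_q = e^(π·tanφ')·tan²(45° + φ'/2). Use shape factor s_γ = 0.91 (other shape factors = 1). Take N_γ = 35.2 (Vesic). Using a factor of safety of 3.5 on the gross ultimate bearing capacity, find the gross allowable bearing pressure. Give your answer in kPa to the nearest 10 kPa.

N_q = e^(π·tan33°)·tan²(61.5°) = 26.09.
Effective surcharge at the founding depth q = γ·D_f = 17.1 × 1.9 = 32.49 kPa.
With d_w = 1.9 m < B, γ̄ = 8.39 + (1.9/3.29) × (17.1 − 8.39) = 13.42 kN/m³.
q_ult = q·N_q + 0.5·γ·B·N_γ·s_γ
     = 32.49 × 26.092 + 0.5 × 13.42 × 3.29 × 35.2 × 0.91
     = 847.73 + 707.14 = 1554.9 kPa.
q_all = 1554.9 / 3.5 = 444.25 kPa.

q_all ≈ 440 kPa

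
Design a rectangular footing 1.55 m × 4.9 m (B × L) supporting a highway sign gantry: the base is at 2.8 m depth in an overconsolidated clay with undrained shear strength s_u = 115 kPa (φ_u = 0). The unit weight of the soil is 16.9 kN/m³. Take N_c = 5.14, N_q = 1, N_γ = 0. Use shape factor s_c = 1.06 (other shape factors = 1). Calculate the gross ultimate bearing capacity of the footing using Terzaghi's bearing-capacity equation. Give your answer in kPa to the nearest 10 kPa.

Overburden at base level: q = 16.9 × 2.8 = 47.32 kPa.
Cohesion term c·N_c·s_c = 115 × 5.14 × 1.06 = 626.57 kPa; surcharge term q·N_q = 47.32 × 1 = 47.32 kPa.
q_ult = 626.57 + 47.32 = 673.89 kPa.

q_ult ≈ 670 kPa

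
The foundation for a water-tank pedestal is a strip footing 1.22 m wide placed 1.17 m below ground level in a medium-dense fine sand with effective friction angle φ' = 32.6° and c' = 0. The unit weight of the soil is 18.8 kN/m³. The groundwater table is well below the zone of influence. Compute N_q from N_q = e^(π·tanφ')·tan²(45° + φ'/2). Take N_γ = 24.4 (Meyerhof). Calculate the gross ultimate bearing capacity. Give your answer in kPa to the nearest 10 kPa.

q_ult ≈ 830 kPa

tan32.6° = 0.6395, so N_q = e^(π×0.6395)·tan²(61.3°) = 7.457 × 3.336 = 24.88.
q = γ·D_f = 18.8 × 1.17 = 21.996 kPa.
q·N_q = 21.996 × 24.878 = 547.21 kPa
0.5·γ·B·N_γ = 0.5 × 18.8 × 1.22 × 24.4 = 279.82 kPa
q_ult = 547.21 + 279.82 = 827.03 kPa.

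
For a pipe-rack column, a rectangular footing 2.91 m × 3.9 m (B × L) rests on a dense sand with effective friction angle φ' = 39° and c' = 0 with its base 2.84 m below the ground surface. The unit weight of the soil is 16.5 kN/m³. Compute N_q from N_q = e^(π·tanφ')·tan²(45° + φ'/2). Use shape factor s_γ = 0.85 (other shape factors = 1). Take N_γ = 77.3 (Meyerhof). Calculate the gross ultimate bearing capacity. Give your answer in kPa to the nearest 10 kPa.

q_ult ≈ 4200 kPa

tan39° = 0.8098, so N_q = e^(π×0.8098)·tan²(64.5°) = 12.731 × 4.395 = 55.96.
Effective surcharge at the founding depth q = γ·D_f = 16.5 × 2.84 = 46.86 kPa.
q_ult = q·N_q + 0.5·γ·B·N_γ·s_γ
     = 46.86 × 55.957 + 0.5 × 16.5 × 2.91 × 77.3 × 0.85
     = 2622.2 + 1577.4 = 4199.6 kPa.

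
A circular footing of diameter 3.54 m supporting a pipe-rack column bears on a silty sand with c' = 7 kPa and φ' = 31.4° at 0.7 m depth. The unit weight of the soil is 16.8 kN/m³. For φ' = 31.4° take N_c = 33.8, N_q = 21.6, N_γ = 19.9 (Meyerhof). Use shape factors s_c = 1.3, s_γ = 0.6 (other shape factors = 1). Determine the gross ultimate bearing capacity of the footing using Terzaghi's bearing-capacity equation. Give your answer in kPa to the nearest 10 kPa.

q_ult ≈ 920 kPa

Overburden at base level: q = 16.8 × 0.7 = 11.76 kPa.
Cohesion term c·N_c·s_c = 7 × 33.8 × 1.3 = 307.58 kPa; surcharge term q·N_q = 11.76 × 21.6 = 254.02 kPa; self-weight term 0.5·γ·B·N_γ·s_γ = 0.5 × 16.8 × 3.54 × 19.9 × 0.6 = 355.05 kPa.
q_ult = 307.58 + 254.02 + 355.05 = 916.64 kPa.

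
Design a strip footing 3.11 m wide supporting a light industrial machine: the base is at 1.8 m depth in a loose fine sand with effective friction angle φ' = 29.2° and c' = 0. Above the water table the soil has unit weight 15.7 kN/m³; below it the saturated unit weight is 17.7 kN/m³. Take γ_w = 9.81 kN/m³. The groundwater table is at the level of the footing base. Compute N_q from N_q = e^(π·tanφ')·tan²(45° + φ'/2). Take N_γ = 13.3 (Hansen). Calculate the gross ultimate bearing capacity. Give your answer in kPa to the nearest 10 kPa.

tan29.2° = 0.5589, so N_q = e^(π×0.5589)·tan²(59.6°) = 5.788 × 2.905 = 16.82.
Effective surcharge at the founding depth q = γ·D_f = 15.7 × 1.8 = 28.26 kPa.
The water table coincides with the base, so in the self-weight term γ → γ' = 7.89 kN/m³.
q_ult = q·N_q + 0.5·γ·B·N_γ
     = 28.26 × 16.815 + 0.5 × 7.89 × 3.11 × 13.3
     = 475.19 + 163.18 = 638.37 kPa.

q_ult ≈ 640 kPa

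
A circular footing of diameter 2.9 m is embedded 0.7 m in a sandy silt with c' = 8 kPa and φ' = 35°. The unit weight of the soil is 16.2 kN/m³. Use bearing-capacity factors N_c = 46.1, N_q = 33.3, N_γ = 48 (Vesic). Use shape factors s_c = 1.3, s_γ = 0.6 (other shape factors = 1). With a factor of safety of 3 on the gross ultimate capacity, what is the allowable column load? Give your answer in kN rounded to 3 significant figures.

P_all ≈ 3380 kN

Overburden at base level: q = 16.2 × 0.7 = 11.34 kPa.
Cohesion term c·N_c·s_c = 8 × 46.1 × 1.3 = 479.44 kPa; surcharge term q·N_q = 11.34 × 33.3 = 377.62 kPa; self-weight term 0.5·γ·B·N_γ·s_γ = 0.5 × 16.2 × 2.9 × 48 × 0.6 = 676.51 kPa.
q_ult = 479.44 + 377.62 + 676.51 = 1533.6 kPa.
Gross allowable pressure q_all = 1533.6 / 3 = 511.19 kPa.
Footing area = 6.6052 m², so allowable column load = 511.19 × 6.6052 = 3376.5 kN.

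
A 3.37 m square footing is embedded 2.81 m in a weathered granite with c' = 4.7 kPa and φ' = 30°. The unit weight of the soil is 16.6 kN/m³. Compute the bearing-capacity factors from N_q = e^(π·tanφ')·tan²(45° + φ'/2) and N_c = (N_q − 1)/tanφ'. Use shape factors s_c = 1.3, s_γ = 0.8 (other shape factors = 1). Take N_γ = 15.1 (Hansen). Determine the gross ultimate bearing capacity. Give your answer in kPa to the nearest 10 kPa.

q_ult ≈ 1380 kPa

tan30° = 0.5774, so N_q = e^(π×0.5774)·tan²(60°) = 6.134 × 3.0 = 18.4.
N_c = (18.4 − 1)/tan30° = 30.14.
Overburden at base level: q = 16.6 × 2.81 = 46.646 kPa.
Cohesion term c·N_c·s_c = 4.7 × 30.14 × 1.3 = 184.15 kPa; surcharge term q·N_q = 46.646 × 18.401 = 858.34 kPa; self-weight term 0.5·γ·B·N_γ·s_γ = 0.5 × 16.6 × 3.37 × 15.1 × 0.8 = 337.89 kPa.
q_ult = 184.15 + 858.34 + 337.89 = 1380.4 kPa.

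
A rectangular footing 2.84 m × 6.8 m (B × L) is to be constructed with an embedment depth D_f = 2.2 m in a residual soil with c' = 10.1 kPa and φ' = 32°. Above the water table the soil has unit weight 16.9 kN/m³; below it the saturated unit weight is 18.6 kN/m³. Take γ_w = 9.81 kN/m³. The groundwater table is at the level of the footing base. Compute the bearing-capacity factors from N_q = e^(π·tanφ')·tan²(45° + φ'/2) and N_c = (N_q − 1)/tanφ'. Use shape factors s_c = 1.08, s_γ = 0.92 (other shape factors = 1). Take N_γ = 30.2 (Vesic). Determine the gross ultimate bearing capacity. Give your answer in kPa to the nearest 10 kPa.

tan32° = 0.6249, so N_q = e^(π×0.6249)·tan²(61°) = 7.121 × 3.255 = 23.18.
N_c = (23.18 − 1)/tan32° = 35.49.
q = γ·D_f = 16.9 × 2.2 = 37.18 kPa.
For the ½γBN_γ term take γ' = 18.6 − 9.81 = 8.79 kN/m³ (soil below base is submerged).
c·N_c·s_c = 10.1 × 35.49 × 1.08 = 387.13 kPa
q·N_q = 37.18 × 23.177 = 861.71 kPa
0.5·γ·B·N_γ·s_γ = 0.5 × 8.79 × 2.84 × 30.2 × 0.92 = 346.79 kPa
q_ult = 387.13 + 861.71 + 346.79 = 1595.6 kPa.

q_ult ≈ 1600 kPa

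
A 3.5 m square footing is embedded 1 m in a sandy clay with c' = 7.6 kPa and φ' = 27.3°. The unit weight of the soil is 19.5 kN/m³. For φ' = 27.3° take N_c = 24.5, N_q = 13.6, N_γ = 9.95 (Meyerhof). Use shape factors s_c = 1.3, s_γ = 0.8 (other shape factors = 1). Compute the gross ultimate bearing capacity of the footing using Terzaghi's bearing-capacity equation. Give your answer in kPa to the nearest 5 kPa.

q_ult ≈ 780 kPa

q = γ·D_f = 19.5 × 1 = 19.5 kPa.
c·N_c·s_c = 7.6 × 24.5 × 1.3 = 242.06 kPa
q·N_q = 19.5 × 13.6 = 265.2 kPa
0.5·γ·B·N_γ·s_γ = 0.5 × 19.5 × 3.5 × 9.95 × 0.8 = 271.63 kPa
q_ult = 242.06 + 265.2 + 271.63 = 778.89 kPa.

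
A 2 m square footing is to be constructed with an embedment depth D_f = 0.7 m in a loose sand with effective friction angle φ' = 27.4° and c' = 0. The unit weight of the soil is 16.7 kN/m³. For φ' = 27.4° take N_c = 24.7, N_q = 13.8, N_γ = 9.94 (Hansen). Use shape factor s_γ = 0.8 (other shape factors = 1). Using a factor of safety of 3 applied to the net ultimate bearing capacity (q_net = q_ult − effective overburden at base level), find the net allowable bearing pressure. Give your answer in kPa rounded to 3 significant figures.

q_all(net) ≈ 94.1 kPa

q = γ·D_f = 16.7 × 0.7 = 11.69 kPa.
q·N_q = 11.69 × 13.8 = 161.32 kPa
0.5·γ·B·N_γ·s_γ = 0.5 × 16.7 × 2 × 9.94 × 0.8 = 132.8 kPa
q_ult = 161.32 + 132.8 = 294.12 kPa.
Net ultimate: q_net = 294.12 − 11.69 = 282.43 kPa.
q_all(net) = 282.43 / 3 = 94.143 kPa.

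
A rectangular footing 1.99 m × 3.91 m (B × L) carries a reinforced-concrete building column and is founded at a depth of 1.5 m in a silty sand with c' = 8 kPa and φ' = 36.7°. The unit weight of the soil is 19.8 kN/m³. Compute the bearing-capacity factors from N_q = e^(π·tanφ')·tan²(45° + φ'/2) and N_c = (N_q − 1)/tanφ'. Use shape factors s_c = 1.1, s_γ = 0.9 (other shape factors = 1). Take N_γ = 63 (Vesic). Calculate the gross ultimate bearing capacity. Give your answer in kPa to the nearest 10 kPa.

q_ult ≈ 2820 kPa

tan36.7° = 0.7454, so N_q = e^(π×0.7454)·tan²(63.35°) = 10.399 × 3.97 = 41.29.
N_c = (41.29 − 1)/tan36.7° = 54.05.
Effective surcharge at the founding depth q = γ·D_f = 19.8 × 1.5 = 29.7 kPa.
q_ult = c·N_c·s_c + q·N_q + 0.5·γ·B·N_γ·s_γ
     = 8 × 54.05 × 1.1 + 29.7 × 41.288 + 0.5 × 19.8 × 1.99 × 63 × 0.9
     = 475.64 + 1226.2 + 1117 = 2818.9 kPa.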